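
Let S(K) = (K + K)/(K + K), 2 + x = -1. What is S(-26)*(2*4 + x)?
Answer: 5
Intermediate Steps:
x = -3 (x = -2 - 1 = -3)
S(K) = 1 (S(K) = (2*K)/((2*K)) = (2*K)*(1/(2*K)) = 1)
S(-26)*(2*4 + x) = 1*(2*4 - 3) = 1*(8 - 3) = 1*5 = 5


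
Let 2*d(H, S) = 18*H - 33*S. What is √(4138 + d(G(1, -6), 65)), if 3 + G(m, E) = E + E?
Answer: √11722/2 ≈ 54.134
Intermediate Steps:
G(m, E) = -3 + 2*E (G(m, E) = -3 + (E + E) = -3 + 2*E)
d(H, S) = 9*H - 33*S/2 (d(H, S) = (18*H - 33*S)/2 = (-33*S + 18*H)/2 = 9*H - 33*S/2)
√(4138 + d(G(1, -6), 65)) = √(4138 + (9*(-3 + 2*(-6)) - 33/2*65)) = √(4138 + (9*(-3 - 12) - 2145/2)) = √(4138 + (9*(-15) - 2145/2)) = √(4138 + (-135 - 2145/2)) = √(4138 - 2415/2) = √(5861/2) = √11722/2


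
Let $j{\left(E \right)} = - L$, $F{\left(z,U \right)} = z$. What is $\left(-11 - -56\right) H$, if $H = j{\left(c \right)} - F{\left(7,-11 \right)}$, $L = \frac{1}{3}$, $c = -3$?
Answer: $-330$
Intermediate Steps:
$L = \frac{1}{3} \approx 0.33333$
$j{\left(E \right)} = - \frac{1}{3}$ ($j{\left(E \right)} = \left(-1\right) \frac{1}{3} = - \frac{1}{3}$)
$H = - \frac{22}{3}$ ($H = - \frac{1}{3} - 7 = - \frac{22}{3} \approx -7.3333$)
$\left(-11 - -56\right) H = \left(-11 - -56\right) \left(- \frac{22}{3}\right) = \left(-11 + 56\right) \left(- \frac{22}{3}\right) = 45 \left(- \frac{22}{3}\right) = -330$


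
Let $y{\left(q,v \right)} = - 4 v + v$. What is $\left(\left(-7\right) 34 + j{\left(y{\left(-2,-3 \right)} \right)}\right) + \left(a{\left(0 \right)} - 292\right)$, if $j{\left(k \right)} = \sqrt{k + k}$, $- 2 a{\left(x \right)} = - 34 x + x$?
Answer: $-530 + 3 \sqrt{2} \approx -525.76$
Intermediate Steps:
$y{\left(q,v \right)} = - 3 v$
$a{\left(x \right)} = \frac{33 x}{2}$ ($a{\left(x \right)} = - \frac{- 34 x + x}{2} = - \frac{\left(-33\right) x}{2} = \frac{33 x}{2}$)
$j{\left(k \right)} = \sqrt{2} \sqrt{k}$ ($j{\left(k \right)} = \sqrt{2 k} = \sqrt{2} \sqrt{k}$)
$\left(\left(-7\right) 34 + j{\left(y{\left(-2,-3 \right)} \right)}\right) + \left(a{\left(0 \right)} - 292\right) = \left(\left(-7\right) 34 + \sqrt{2} \sqrt{\left(-3\right) \left(-3\right)}\right) + \left(\frac{33}{2} \cdot 0 - 292\right) = \left(-238 + \sqrt{2} \sqrt{9}\right) + \left(0 - 292\right) = \left(-238 + \sqrt{2} \cdot 3\right) - 292 = \left(-238 + 3 \sqrt{2}\right) - 292 = -530 + 3 \sqrt{2}$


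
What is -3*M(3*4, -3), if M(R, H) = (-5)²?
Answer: -75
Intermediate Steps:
M(R, H) = 25
-3*M(3*4, -3) = -3*25 = -75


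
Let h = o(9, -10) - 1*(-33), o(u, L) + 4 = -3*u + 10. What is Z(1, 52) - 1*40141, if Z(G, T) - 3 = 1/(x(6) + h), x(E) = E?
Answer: -722483/18 ≈ -40138.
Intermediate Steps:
o(u, L) = 6 - 3*u (o(u, L) = -4 + (-3*u + 10) = -4 + (10 - 3*u) = 6 - 3*u)
h = 12 (h = (6 - 3*9) - 1*(-33) = (6 - 27) + 33 = -21 + 33 = 12)
Z(G, T) = 55/18 (Z(G, T) = 3 + 1/(6 + 12) = 3 + 1/18 = 55/18)
Z(1, 52) - 1*40141 = 55/18 - 1*40141 = 55/18 - 40141 = -722483/18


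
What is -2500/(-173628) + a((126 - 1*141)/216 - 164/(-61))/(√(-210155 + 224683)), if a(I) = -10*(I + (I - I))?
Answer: 625/43407 - 57515*√227/3987936 ≈ -0.20289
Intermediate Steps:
a(I) = -10*I (a(I) = -10*(I + 0) = -10*I)
-2500/(-173628) + a((126 - 1*141)/216 - 164/(-61))/(√(-210155 + 224683)) = -2500/(-173628) + (-10*((126 - 1*141)/216 - 164/(-61)))/(√(-210155 + 224683)) = -2500*(-1/173628) + (-10*((126 - 141)*(1/216) - 164*(-1/61)))/(√14528) = 625/43407 + (-10*(-15*1/216 + 164/61))/((8*√227)) = 625/43407 + (-10*(-5/72 + 164/61))*(√227/1816) = 625/43407 + (-10*11503/4392)*(√227/1816) = 625/43407 - 57515*√227/3987936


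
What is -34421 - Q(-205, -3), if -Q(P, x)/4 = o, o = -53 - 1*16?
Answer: -34697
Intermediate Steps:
o = -69 (o = -53 - 16 = -69)
Q(P, x) = 276 (Q(P, x) = -4*(-69) = 276)
-34421 - Q(-205, -3) = -34421 - 1*276 = -34421 - 276 = -34697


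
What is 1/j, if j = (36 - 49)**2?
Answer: 1/169 ≈ 0.0059172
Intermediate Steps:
j = 169 (j = (-13)**2 = 169)
1/j = 1/169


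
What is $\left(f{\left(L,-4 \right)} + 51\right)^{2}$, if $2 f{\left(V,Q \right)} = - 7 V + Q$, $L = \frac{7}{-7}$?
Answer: $\frac{11025}{4} \approx 2756.3$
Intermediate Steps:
$L = -1$ ($L = 7 \left(- \frac{1}{7}\right) = -1$)
$f{\left(V,Q \right)} = \frac{Q}{2} - \frac{7 V}{2}$ ($f{\left(V,Q \right)} = \frac{- 7 V + Q}{2} = \frac{Q - 7 V}{2} = \frac{Q}{2} - \frac{7 V}{2}$)
$\left(f{\left(L,-4 \right)} + 51\right)^{2} = \left(\left(\frac{1}{2} \left(-4\right) - - \frac{7}{2}\right) + 51\right)^{2} = \left(\left(-2 + \frac{7}{2}\right) + 51\right)^{2} = \left(\frac{3}{2} + 51\right)^{2} = \left(\frac{105}{2}\right)^{2} = \frac{11025}{4}$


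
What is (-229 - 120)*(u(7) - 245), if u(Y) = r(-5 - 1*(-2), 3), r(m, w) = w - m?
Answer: 83411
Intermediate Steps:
u(Y) = 6 (u(Y) = 3 - (-5 - 1*(-2)) = 3 - (-5 + 2) = 3 - 1*(-3) = 3 + 3 = 6)
(-229 - 120)*(u(7) - 245) = (-229 - 120)*(6 - 245) = -349*(-239) = 83411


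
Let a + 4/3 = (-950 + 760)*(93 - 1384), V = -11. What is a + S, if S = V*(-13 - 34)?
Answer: 737417/3 ≈ 2.4581e+5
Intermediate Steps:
a = 735866/3 (a = -4/3 + (-950 + 760)*(93 - 1384) = -4/3 - 190*(-1291) = -4/3 + 245290 = 735866/3 ≈ 2.4529e+5)
S = 517 (S = -11*(-13 - 34) = -11*(-47) = 517)
a + S = 735866/3 + 517 = 737417/3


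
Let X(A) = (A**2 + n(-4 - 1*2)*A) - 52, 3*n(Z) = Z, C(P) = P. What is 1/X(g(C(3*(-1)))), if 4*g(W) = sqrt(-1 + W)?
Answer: -836/43697 + 16*I/43697 ≈ -0.019132 + 0.00036616*I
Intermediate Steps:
g(W) = sqrt(-1 + W)/4
n(Z) = Z/3
X(A) = -52 + A**2 - 2*A (X(A) = (A**2 + ((-4 - 1*2)/3)*A) - 52 = (A**2 + ((-4 - 2)/3)*A) - 52 = (A**2 + ((1/3)*(-6))*A) - 52 = (A**2 - 2*A) - 52 = -52 + A**2 - 2*A)
1/X(g(C(3*(-1)))) = 1/(-52 + (sqrt(-1 + 3*(-1))/4)**2 - sqrt(-1 + 3*(-1))/2) = 1/(-52 + (sqrt(-1 - 3)/4)**2 - sqrt(-1 - 3)/2) = 1/(-52 + (sqrt(-4)/4)**2 - sqrt(-4)/2) = 1/(-52 + ((2*I)/4)**2 - 2*I/2) = 1/(-52 + (I/2)**2 - I) = 1/(-52 - 1/4 - I) = 1/(-209/4 - I) = 16*(-209/4 + I)/43697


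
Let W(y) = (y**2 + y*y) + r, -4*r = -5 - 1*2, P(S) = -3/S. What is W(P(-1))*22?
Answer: 869/2 ≈ 434.50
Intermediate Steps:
r = 7/4 (r = -(-5 - 1*2)/4 = -(-5 - 2)/4 = -1/4*(-7) = 7/4 ≈ 1.7500)
W(y) = 7/4 + 2*y**2 (W(y) = (y**2 + y*y) + 7/4 = (y**2 + y**2) + 7/4 = 2*y**2 + 7/4 = 7/4 + 2*y**2)
W(P(-1))*22 = (7/4 + 2*(-3/(-1))**2)*22 = (7/4 + 2*(-3*(-1))**2)*22 = (7/4 + 2*3**2)*22 = (7/4 + 2*9)*22 = (7/4 + 18)*22 = (79/4)*22 = 869/2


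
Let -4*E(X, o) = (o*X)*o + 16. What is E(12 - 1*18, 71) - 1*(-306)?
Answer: 15727/2 ≈ 7863.5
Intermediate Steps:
E(X, o) = -4 - X*o²/4 (E(X, o) = -((o*X)*o + 16)/4 = -((X*o)*o + 16)/4 = -(X*o² + 16)/4 = -(16 + X*o²)/4 = -4 - X*o²/4)
E(12 - 1*18, 71) - 1*(-306) = (-4 - ¼*(12 - 1*18)*71²) - 1*(-306) = (-4 - ¼*(12 - 18)*5041) + 306 = (-4 - ¼*(-6)*5041) + 306 = (-4 + 15123/2) + 306 = 15115/2 + 306 = 15727/2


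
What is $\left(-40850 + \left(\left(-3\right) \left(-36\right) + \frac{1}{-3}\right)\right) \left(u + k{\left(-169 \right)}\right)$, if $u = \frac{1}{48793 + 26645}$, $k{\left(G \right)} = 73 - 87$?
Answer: $\frac{129087723737}{226314} \approx 5.7039 \cdot 10^{5}$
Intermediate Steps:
$k{\left(G \right)} = -14$ ($k{\left(G \right)} = 73 - 87 = -14$)
$u = \frac{1}{75438} \approx 1.3256 \cdot 10^{-5}$
$\left(-40850 + \left(\left(-3\right) \left(-36\right) + \frac{1}{-3}\right)\right) \left(u + k{\left(-169 \right)}\right) = \left(-40850 + \left(\left(-3\right) \left(-36\right) + \frac{1}{-3}\right)\right) \left(\frac{1}{75438} - 14\right) = \left(-40850 + \left(108 - \frac{1}{3}\right)\right) \left(- \frac{1056131}{75438}\right) = \left(-40850 + \frac{323}{3}\right) \left(- \frac{1056131}{75438}\right) = \left(- \frac{122227}{3}\right) \left(- \frac{1056131}{75438}\right) = \frac{129087723737}{226314}$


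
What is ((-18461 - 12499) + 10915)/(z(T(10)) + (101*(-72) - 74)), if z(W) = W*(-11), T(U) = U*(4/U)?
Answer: 4009/1478 ≈ 2.7124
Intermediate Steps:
T(U) = 4
z(W) = -11*W
((-18461 - 12499) + 10915)/(z(T(10)) + (101*(-72) - 74)) = ((-18461 - 12499) + 10915)/(-11*4 + (101*(-72) - 74)) = (-30960 + 10915)/(-44 + (-7272 - 74)) = -20045/(-44 - 7346) = -20045/(-7390) = -20045*(-1/7390) = 4009/1478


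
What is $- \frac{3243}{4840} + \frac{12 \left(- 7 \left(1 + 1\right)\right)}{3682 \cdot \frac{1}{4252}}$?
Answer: $- \frac{247809069}{1272920} \approx -194.68$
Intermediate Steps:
$- \frac{3243}{4840} + \frac{12 \left(- 7 \left(1 + 1\right)\right)}{3682 \cdot \frac{1}{4252}} = \left(-3243\right) \frac{1}{4840} + \frac{12 \left(\left(-7\right) 2\right)}{3682 \cdot \frac{1}{4252}} = - \frac{3243}{4840} + \frac{12 \left(-14\right)}{\frac{1841}{2126}} = - \frac{3243}{4840} - \frac{51024}{263} = - \frac{247809069}{1272920}$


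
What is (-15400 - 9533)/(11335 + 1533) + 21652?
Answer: 278593003/12868 ≈ 21650.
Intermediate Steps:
(-15400 - 9533)/(11335 + 1533) + 21652 = -24933/12868 + 21652 = 278593003/12868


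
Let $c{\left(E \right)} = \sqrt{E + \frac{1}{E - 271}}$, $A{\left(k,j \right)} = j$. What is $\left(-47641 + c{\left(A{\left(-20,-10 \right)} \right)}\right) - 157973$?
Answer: $-205614 + \frac{i \sqrt{789891}}{281} \approx -2.0561 \cdot 10^{5} + 3.1628 i$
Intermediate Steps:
$c{\left(E \right)} = \sqrt{E + \frac{1}{-271 + E}}$
$\left(-47641 + c{\left(A{\left(-20,-10 \right)} \right)}\right) - 157973 = \left(-47641 + \sqrt{\frac{1 - 10 \left(-271 - 10\right)}{-271 - 10}}\right) - 157973 = \left(-47641 + \sqrt{\frac{1 - -2810}{-281}}\right) - 157973 = \left(-47641 + \sqrt{- \frac{1 + 2810}{281}}\right) - 157973 = \left(-47641 + \sqrt{\left(- \frac{1}{281}\right) 2811}\right) - 157973 = \left(-47641 + \sqrt{- \frac{2811}{281}}\right) - 157973 = \left(-47641 + \frac{i \sqrt{789891}}{281}\right) - 157973 = -205614 + \frac{i \sqrt{789891}}{281}$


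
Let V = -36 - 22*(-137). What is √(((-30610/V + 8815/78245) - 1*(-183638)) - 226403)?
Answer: 3*I*√2580546987691827787/23301361 ≈ 206.82*I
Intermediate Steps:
V = 2978 (V = -36 + 3014 = 2978)
√(((-30610/V + 8815/78245) - 1*(-183638)) - 226403) = √(((-30610/2978 + 8815/78245) - 1*(-183638)) - 226403) = √(((-30610*1/2978 + 8815*(1/78245)) + 183638) - 226403) = √(((-15305/1489 + 1763/15649) + 183638) - 226403) = √((-236882838/23301361 + 183638) - 226403) = √(4278778448480/23301361 - 226403) = √(-996719586003/23301361) = 3*I*√2580546987691827787/23301361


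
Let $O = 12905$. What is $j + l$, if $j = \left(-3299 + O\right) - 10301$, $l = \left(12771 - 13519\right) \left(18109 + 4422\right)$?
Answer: $-16853883$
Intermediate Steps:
$l = -16853188$ ($l = \left(-748\right) 22531 = -16853188$)
$j = -695$ ($j = \left(-3299 + 12905\right) - 10301 = 9606 - 10301 = -695$)
$j + l = -695 - 16853188 = -16853883$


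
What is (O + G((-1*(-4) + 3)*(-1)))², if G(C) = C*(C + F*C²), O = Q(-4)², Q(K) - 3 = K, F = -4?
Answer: 2022084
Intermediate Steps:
Q(K) = 3 + K
O = 1 (O = (3 - 4)² = (-1)² = 1)
G(C) = C*(C - 4*C²)
(O + G((-1*(-4) + 3)*(-1)))² = (1 + ((-1*(-4) + 3)*(-1))²*(1 - 4*(-1*(-4) + 3)*(-1)))² = (1 + ((4 + 3)*(-1))²*(1 - 4*(4 + 3)*(-1)))² = (1 + (7*(-1))²*(1 - 28*(-1)))² = (1 + (-7)²*(1 - 4*(-7)))² = (1 + 49*(1 + 28))² = (1 + 49*29)² = (1 + 1421)² = 1422² = 2022084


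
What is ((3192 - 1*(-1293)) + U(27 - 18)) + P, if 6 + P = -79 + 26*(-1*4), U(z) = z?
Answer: 4305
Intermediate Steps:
P = -189 (P = -6 + (-79 + 26*(-1*4)) = -6 + (-79 + 26*(-4)) = -6 + (-79 - 104) = -6 - 183 = -189)
((3192 - 1*(-1293)) + U(27 - 18)) + P = ((3192 - 1*(-1293)) + (27 - 18)) - 189 = ((3192 + 1293) + 9) - 189 = (4485 + 9) - 189 = 4494 - 189 = 4305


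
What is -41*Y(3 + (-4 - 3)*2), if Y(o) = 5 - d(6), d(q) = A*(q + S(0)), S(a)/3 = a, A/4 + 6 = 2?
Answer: -4141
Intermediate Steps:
A = -16 (A = -24 + 4*2 = -24 + 8 = -16)
S(a) = 3*a
d(q) = -16*q (d(q) = -16*(q + 3*0) = -16*(q + 0) = -16*q)
Y(o) = 101 (Y(o) = 5 - (-16)*6 = 5 - 1*(-96) = 5 + 96 = 101)
-41*Y(3 + (-4 - 3)*2) = -41*101 = -4141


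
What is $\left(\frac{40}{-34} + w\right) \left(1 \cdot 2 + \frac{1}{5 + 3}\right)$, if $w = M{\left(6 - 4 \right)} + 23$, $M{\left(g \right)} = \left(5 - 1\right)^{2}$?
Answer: $\frac{643}{8} \approx 80.375$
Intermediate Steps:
$M{\left(g \right)} = 16$ ($M{\left(g \right)} = 4^{2} = 16$)
$w = 39$ ($w = 16 + 23 = 39$)
$\left(\frac{40}{-34} + w\right) \left(1 \cdot 2 + \frac{1}{5 + 3}\right) = \left(\frac{40}{-34} + 39\right) \left(1 \cdot 2 + \frac{1}{5 + 3}\right) = \left(40 \left(- \frac{1}{34}\right) + 39\right) \left(2 + \frac{1}{8}\right) = \left(- \frac{20}{17} + 39\right) \left(2 + \frac{1}{8}\right) = \frac{643}{17} \cdot \frac{17}{8} = \frac{643}{8}$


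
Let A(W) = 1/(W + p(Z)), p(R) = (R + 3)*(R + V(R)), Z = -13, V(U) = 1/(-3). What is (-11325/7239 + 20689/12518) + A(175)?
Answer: 2557691777/27940488950 ≈ 0.091541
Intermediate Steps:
V(U) = -⅓
p(R) = (3 + R)*(-⅓ + R) (p(R) = (R + 3)*(R - ⅓) = (3 + R)*(-⅓ + R))
A(W) = 1/(400/3 + W) (A(W) = 1/(W + (-1 + (-13)² + (8/3)*(-13))) = 1/(W + (-1 + 169 - 104/3)) = 1/(W + 400/3) = 1/(400/3 + W))
(-11325/7239 + 20689/12518) + A(175) = (-11325/7239 + 20689/12518) + 3/(400 + 3*175) = (-11325*1/7239 + 20689*(1/12518)) + 3/(400 + 525) = (-3775/2413 + 20689/12518) + 3/925 = 2667107/30205934 + 3*(1/925) = 2667107/30205934 + 3/925 = 2557691777/27940488950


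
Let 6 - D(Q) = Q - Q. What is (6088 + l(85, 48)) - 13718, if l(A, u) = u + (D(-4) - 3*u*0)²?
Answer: -7546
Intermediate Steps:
D(Q) = 6 (D(Q) = 6 - (Q - Q) = 6 - 1*0 = 6 + 0 = 6)
l(A, u) = 36 + u (l(A, u) = u + (6 - 3*u*0)² = u + (6 + 0)² = u + 6² = u + 36 = 36 + u)
(6088 + l(85, 48)) - 13718 = (6088 + (36 + 48)) - 13718 = (6088 + 84) - 13718 = 6172 - 13718 = -7546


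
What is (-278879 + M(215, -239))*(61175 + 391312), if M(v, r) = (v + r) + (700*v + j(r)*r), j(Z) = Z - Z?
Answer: -58100688261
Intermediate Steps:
j(Z) = 0
M(v, r) = r + 701*v (M(v, r) = (v + r) + (700*v + 0*r) = (r + v) + (700*v + 0) = (r + v) + 700*v = r + 701*v)
(-278879 + M(215, -239))*(61175 + 391312) = (-278879 + (-239 + 701*215))*(61175 + 391312) = (-278879 + (-239 + 150715))*452487 = (-278879 + 150476)*452487 = -128403*452487 = -58100688261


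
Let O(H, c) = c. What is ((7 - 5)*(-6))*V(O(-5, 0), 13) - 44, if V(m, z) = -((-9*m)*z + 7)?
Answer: 40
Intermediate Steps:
V(m, z) = -7 + 9*m*z (V(m, z) = -(-9*m*z + 7) = -(7 - 9*m*z) = -7 + 9*m*z)
((7 - 5)*(-6))*V(O(-5, 0), 13) - 44 = ((7 - 5)*(-6))*(-7 + 9*0*13) - 44 = (2*(-6))*(-7 + 0) - 44 = -12*(-7) - 44 = 84 - 44 = 40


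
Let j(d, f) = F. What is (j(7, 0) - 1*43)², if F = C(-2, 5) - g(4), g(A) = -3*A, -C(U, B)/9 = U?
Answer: 169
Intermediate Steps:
C(U, B) = -9*U
F = 30 (F = -9*(-2) - (-3)*4 = 18 - 1*(-12) = 18 + 12 = 30)
j(d, f) = 30
(j(7, 0) - 1*43)² = (30 - 1*43)² = (30 - 43)² = (-13)² = 169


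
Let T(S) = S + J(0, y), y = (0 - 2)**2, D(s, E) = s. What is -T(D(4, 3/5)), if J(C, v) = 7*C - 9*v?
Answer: 32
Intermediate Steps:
y = 4 (y = (-2)**2 = 4)
J(C, v) = -9*v + 7*C
T(S) = -36 + S (T(S) = S + (-9*4 + 7*0) = S + (-36 + 0) = S - 36 = -36 + S)
-T(D(4, 3/5)) = -(-36 + 4) = -1*(-32) = 32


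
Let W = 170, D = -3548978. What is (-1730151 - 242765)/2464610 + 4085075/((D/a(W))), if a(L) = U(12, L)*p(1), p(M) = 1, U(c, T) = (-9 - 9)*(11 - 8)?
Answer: 134169116522663/2186711667145 ≈ 61.357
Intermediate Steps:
U(c, T) = -54 (U(c, T) = -18*3 = -54)
a(L) = -54 (a(L) = -54*1 = -54)
(-1730151 - 242765)/2464610 + 4085075/((D/a(W))) = (-1730151 - 242765)/2464610 + 4085075/((-3548978/(-54))) = -1972916*1/2464610 + 4085075/((-3548978*(-1/54))) = -986458/1232305 + 4085075/(1774489/27) = -986458/1232305 + 4085075*(27/1774489) = -986458/1232305 + 110297025/1774489 = 134169116522663/2186711667145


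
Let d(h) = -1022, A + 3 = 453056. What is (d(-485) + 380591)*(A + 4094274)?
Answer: 1726024362063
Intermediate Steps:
A = 453053 (A = -3 + 453056 = 453053)
(d(-485) + 380591)*(A + 4094274) = (-1022 + 380591)*(453053 + 4094274) = 379569*4547327 = 1726024362063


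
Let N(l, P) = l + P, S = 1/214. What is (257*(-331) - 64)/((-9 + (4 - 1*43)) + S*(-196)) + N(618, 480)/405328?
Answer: 923036347377/530371688 ≈ 1740.4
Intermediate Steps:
S = 1/214 ≈ 0.0046729
N(l, P) = P + l
(257*(-331) - 64)/((-9 + (4 - 1*43)) + S*(-196)) + N(618, 480)/405328 = (257*(-331) - 64)/((-9 + (4 - 1*43)) + (1/214)*(-196)) + (480 + 618)/405328 = (-85067 - 64)/((-9 + (4 - 43)) - 98/107) + 1098*(1/405328) = -85131/((-9 - 39) - 98/107) + 549/202664 = -85131/(-48 - 98/107) + 549/202664 = -85131/(-5234/107) + 549/202664 = -85131*(-107/5234) + 549/202664 = 9109017/5234 + 549/202664 = 923036347377/530371688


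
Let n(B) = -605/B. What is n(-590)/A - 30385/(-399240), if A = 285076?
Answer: 26398976/346849731 ≈ 0.076111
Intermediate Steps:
n(-590)/A - 30385/(-399240) = -605/(-590)/285076 - 30385/(-399240) = -605*(-1/590)*(1/285076) - 30385*(-1/399240) = (121/118)*(1/285076) + 6077/79848 = 1/278008 + 6077/79848 = 26398976/346849731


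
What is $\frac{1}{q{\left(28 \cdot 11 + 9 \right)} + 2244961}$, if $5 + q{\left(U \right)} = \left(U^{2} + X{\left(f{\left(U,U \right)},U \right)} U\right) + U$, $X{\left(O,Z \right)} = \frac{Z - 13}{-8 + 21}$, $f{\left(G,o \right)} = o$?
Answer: $\frac{13}{30591274} \approx 4.2496 \cdot 10^{-7}$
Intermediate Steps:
$X{\left(O,Z \right)} = -1 + \frac{Z}{13}$ ($X{\left(O,Z \right)} = \frac{-13 + Z}{13} = \left(-13 + Z\right) \frac{1}{13} = -1 + \frac{Z}{13}$)
$q{\left(U \right)} = -5 + U + U^{2} + U \left(-1 + \frac{U}{13}\right)$ ($q{\left(U \right)} = -5 + \left(\left(U^{2} + \left(-1 + \frac{U}{13}\right) U\right) + U\right) = -5 + \left(\left(U^{2} + U \left(-1 + \frac{U}{13}\right)\right) + U\right) = -5 + \left(U + U^{2} + U \left(-1 + \frac{U}{13}\right)\right) = -5 + U + U^{2} + U \left(-1 + \frac{U}{13}\right)$)
$\frac{1}{q{\left(28 \cdot 11 + 9 \right)} + 2244961} = \frac{1}{\left(-5 + \frac{14 \left(28 \cdot 11 + 9\right)^{2}}{13}\right) + 2244961} = \frac{1}{\left(-5 + \frac{14 \left(308 + 9\right)^{2}}{13}\right) + 2244961} = \frac{1}{\left(-5 + \frac{14 \cdot 317^{2}}{13}\right) + 2244961} = \frac{1}{\left(-5 + \frac{14}{13} \cdot 100489\right) + 2244961} = \frac{1}{\left(-5 + \frac{1406846}{13}\right) + 2244961} = \frac{1}{\frac{1406781}{13} + 2244961} = \frac{1}{\frac{30591274}{13}} = \frac{13}{30591274}$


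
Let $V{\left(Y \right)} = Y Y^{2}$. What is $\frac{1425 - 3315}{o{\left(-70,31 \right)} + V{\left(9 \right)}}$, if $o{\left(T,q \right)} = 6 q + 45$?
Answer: $- \frac{63}{32} \approx -1.9688$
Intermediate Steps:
$V{\left(Y \right)} = Y^{3}$
$o{\left(T,q \right)} = 45 + 6 q$
$\frac{1425 - 3315}{o{\left(-70,31 \right)} + V{\left(9 \right)}} = \frac{1425 - 3315}{\left(45 + 6 \cdot 31\right) + 9^{3}} = - \frac{1890}{\left(45 + 186\right) + 729} = - \frac{1890}{231 + 729} = - \frac{1890}{960} = \left(-1890\right) \frac{1}{960} = - \frac{63}{32}$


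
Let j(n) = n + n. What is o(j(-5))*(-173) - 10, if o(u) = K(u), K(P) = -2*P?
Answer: -3470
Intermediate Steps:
j(n) = 2*n
o(u) = -2*u
o(j(-5))*(-173) - 10 = -4*(-5)*(-173) - 10 = -2*(-10)*(-173) - 10 = 20*(-173) - 10 = -3460 - 10 = -3470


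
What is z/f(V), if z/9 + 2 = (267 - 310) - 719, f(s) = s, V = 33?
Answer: -2292/11 ≈ -208.36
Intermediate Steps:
z = -6876 (z = -18 + 9*((267 - 310) - 719) = -18 + 9*(-43 - 719) = -18 + 9*(-762) = -18 - 6858 = -6876)
z/f(V) = -6876/33 = -6876*1/33 = -2292/11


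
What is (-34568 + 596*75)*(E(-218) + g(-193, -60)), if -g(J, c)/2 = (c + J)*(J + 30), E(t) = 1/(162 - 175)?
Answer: -10863682380/13 ≈ -8.3567e+8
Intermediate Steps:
E(t) = -1/13 (E(t) = 1/(-13) = -1/13)
g(J, c) = -2*(30 + J)*(J + c) (g(J, c) = -2*(c + J)*(J + 30) = -2*(J + c)*(30 + J) = -2*(30 + J)*(J + c))
(-34568 + 596*75)*(E(-218) + g(-193, -60)) = (-34568 + 596*75)*(-1/13 + (-60*(-193) - 60*(-60) - 2*(-193)² - 2*(-193)*(-60))) = (-34568 + 44700)*(-1/13 + (11580 + 3600 - 2*37249 - 23160)) = 10132*(-1/13 + (11580 + 3600 - 74498 - 23160)) = 10132*(-1/13 - 82478) = 10132*(-1072215/13) = -10863682380/13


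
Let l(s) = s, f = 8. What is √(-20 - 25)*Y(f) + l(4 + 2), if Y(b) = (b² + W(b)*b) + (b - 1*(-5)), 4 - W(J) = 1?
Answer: 6 + 303*I*√5 ≈ 6.0 + 677.53*I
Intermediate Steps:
W(J) = 3 (W(J) = 4 - 1*1 = 4 - 1 = 3)
Y(b) = 5 + b² + 4*b (Y(b) = (b² + 3*b) + (b - 1*(-5)) = (b² + 3*b) + (b + 5) = (b² + 3*b) + (5 + b) = 5 + b² + 4*b)
√(-20 - 25)*Y(f) + l(4 + 2) = √(-20 - 25)*(5 + 8² + 4*8) + (4 + 2) = √(-45)*(5 + 64 + 32) + 6 = (3*I*√5)*101 + 6 = 303*I*√5 + 6 = 6 + 303*I*√5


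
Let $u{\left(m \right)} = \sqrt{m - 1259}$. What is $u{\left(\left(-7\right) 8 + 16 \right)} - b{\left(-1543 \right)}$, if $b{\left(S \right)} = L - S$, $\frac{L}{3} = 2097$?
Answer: $-7834 + i \sqrt{1299} \approx -7834.0 + 36.042 i$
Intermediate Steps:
$L = 6291$ ($L = 3 \cdot 2097 = 6291$)
$b{\left(S \right)} = 6291 - S$
$u{\left(m \right)} = \sqrt{-1259 + m}$
$u{\left(\left(-7\right) 8 + 16 \right)} - b{\left(-1543 \right)} = \sqrt{-1259 + \left(\left(-7\right) 8 + 16\right)} - \left(6291 - -1543\right) = \sqrt{-1259 + \left(-56 + 16\right)} - \left(6291 + 1543\right) = \sqrt{-1259 - 40} - 7834 = \sqrt{-1299} - 7834 = i \sqrt{1299} - 7834 = -7834 + i \sqrt{1299}$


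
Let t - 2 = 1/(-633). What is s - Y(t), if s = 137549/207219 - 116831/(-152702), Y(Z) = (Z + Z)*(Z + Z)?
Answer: -5588652087000229/384209216784954 ≈ -14.546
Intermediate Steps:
t = 1265/633 (t = 2 + 1/(-633) = 2 - 1/633 = 1265/633 ≈ 1.9984)
Y(Z) = 4*Z**2 (Y(Z) = (2*Z)*(2*Z) = 4*Z**2)
s = 4110328217/2876614158 (s = 137549*(1/207219) - 116831*(-1/152702) = 137549/207219 + 10621/13882 = 4110328217/2876614158 ≈ 1.4289)
s - Y(t) = 4110328217/2876614158 - 4*(1265/633)**2 = 4110328217/2876614158 - 4*1600225/400689 = 4110328217/2876614158 - 1*6400900/400689 = 4110328217/2876614158 - 6400900/400689 = -5588652087000229/384209216784954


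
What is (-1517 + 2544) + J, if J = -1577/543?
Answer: 556084/543 ≈ 1024.1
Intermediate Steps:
J = -1577/543 (J = -1577*1/543 = -1577/543 ≈ -2.9042)
(-1517 + 2544) + J = (-1517 + 2544) - 1577/543 = 1027 - 1577/543 = 556084/543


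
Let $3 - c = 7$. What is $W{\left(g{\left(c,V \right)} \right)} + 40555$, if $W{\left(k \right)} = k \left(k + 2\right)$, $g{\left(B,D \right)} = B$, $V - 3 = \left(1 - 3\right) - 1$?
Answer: $40563$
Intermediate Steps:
$c = -4$ ($c = 3 - 7 = -4$)
$V = 0$ ($V = 3 + \left(\left(1 - 3\right) - 1\right) = 3 - 3 = 0$)
$W{\left(k \right)} = k \left(2 + k\right)$
$W{\left(g{\left(c,V \right)} \right)} + 40555 = - 4 \left(2 - 4\right) + 40555 = \left(-4\right) \left(-2\right) + 40555 = 8 + 40555 = 40563$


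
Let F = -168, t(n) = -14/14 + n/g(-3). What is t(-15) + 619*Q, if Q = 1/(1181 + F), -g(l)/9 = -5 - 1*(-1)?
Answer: -9793/12156 ≈ -0.80561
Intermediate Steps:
g(l) = 36 (g(l) = -9*(-5 - 1*(-1)) = -9*(-5 + 1) = -9*(-4) = 36)
t(n) = -1 + n/36 (t(n) = -14/14 + n/36 = -14*1/14 + n*(1/36) = -1 + n/36)
Q = 1/1013 (Q = 1/(1181 - 168) = 1/1013 ≈ 0.00098717)
t(-15) + 619*Q = (-1 + (1/36)*(-15)) + 619*(1/1013) = (-1 - 5/12) + 619/1013 = -17/12 + 619/1013 = -9793/12156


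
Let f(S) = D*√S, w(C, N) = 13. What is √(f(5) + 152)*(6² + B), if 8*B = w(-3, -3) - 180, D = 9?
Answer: 121*√(152 + 9*√5)/8 ≈ 198.43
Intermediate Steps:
f(S) = 9*√S
B = -167/8 (B = (13 - 180)/8 = (⅛)*(-167) = -167/8 ≈ -20.875)
√(f(5) + 152)*(6² + B) = √(9*√5 + 152)*(6² - 167/8) = √(152 + 9*√5)*(36 - 167/8) = √(152 + 9*√5)*(121/8) = 121*√(152 + 9*√5)/8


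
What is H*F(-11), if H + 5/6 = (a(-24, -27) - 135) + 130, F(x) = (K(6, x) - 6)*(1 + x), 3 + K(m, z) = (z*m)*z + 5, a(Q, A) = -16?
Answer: 472910/3 ≈ 1.5764e+5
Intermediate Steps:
K(m, z) = 2 + m*z² (K(m, z) = -3 + ((z*m)*z + 5) = -3 + ((m*z)*z + 5) = -3 + (m*z² + 5) = -3 + (5 + m*z²) = 2 + m*z²)
F(x) = (1 + x)*(-4 + 6*x²) (F(x) = ((2 + 6*x²) - 6)*(1 + x) = (-4 + 6*x²)*(1 + x) = (1 + x)*(-4 + 6*x²))
H = -131/6 (H = -⅚ + ((-16 - 135) + 130) = -⅚ + (-151 + 130) = -⅚ - 21 = -131/6 ≈ -21.833)
H*F(-11) = -131*(-4 - 4*(-11) + 6*(-11)² + 6*(-11)³)/6 = -131*(-4 + 44 + 6*121 + 6*(-1331))/6 = -131*(-4 + 44 + 726 - 7986)/6 = -131/6*(-7220) = 472910/3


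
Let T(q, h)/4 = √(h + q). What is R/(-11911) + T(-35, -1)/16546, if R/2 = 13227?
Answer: -26454/11911 + 12*I/8273 ≈ -2.221 + 0.0014505*I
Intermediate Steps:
R = 26454 (R = 2*13227 = 26454)
T(q, h) = 4*√(h + q)
R/(-11911) + T(-35, -1)/16546 = 26454/(-11911) + (4*√(-1 - 35))/16546 = 26454*(-1/11911) + (4*√(-36))*(1/16546) = -26454/11911 + (4*(6*I))*(1/16546) = -26454/11911 + (24*I)*(1/16546) = -26454/11911 + 12*I/8273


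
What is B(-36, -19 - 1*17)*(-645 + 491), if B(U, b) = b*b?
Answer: -199584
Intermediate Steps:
B(U, b) = b²
B(-36, -19 - 1*17)*(-645 + 491) = (-19 - 1*17)²*(-645 + 491) = (-19 - 17)²*(-154) = (-36)²*(-154) = 1296*(-154) = -199584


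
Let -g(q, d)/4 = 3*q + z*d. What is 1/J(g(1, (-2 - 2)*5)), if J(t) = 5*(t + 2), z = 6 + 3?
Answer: 1/3550 ≈ 0.00028169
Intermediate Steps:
z = 9
g(q, d) = -36*d - 12*q (g(q, d) = -4*(3*q + 9*d) = -36*d - 12*q)
J(t) = 10 + 5*t (J(t) = 5*(2 + t) = 10 + 5*t)
1/J(g(1, (-2 - 2)*5)) = 1/(10 + 5*(-36*(-2 - 2)*5 - 12*1)) = 1/(10 + 5*(-(-144)*5 - 12)) = 1/(10 + 5*(-36*(-20) - 12)) = 1/(10 + 5*(720 - 12)) = 1/(10 + 5*708) = 1/(10 + 3540) = 1/3550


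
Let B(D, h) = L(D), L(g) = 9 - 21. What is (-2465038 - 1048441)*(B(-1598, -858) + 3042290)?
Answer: -10688979865162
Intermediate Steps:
L(g) = -12
B(D, h) = -12
(-2465038 - 1048441)*(B(-1598, -858) + 3042290) = (-2465038 - 1048441)*(-12 + 3042290) = -3513479*3042278 = -10688979865162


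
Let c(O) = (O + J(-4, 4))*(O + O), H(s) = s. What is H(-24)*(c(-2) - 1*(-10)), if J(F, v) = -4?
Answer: -816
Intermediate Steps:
c(O) = 2*O*(-4 + O) (c(O) = (O - 4)*(O + O) = (-4 + O)*(2*O) = 2*O*(-4 + O))
H(-24)*(c(-2) - 1*(-10)) = -24*(2*(-2)*(-4 - 2) - 1*(-10)) = -24*(2*(-2)*(-6) + 10) = -24*(24 + 10) = -24*34 = -816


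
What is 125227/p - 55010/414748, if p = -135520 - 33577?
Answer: -30619836883/35066321278 ≈ -0.87320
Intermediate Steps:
p = -169097
125227/p - 55010/414748 = 125227/(-169097) - 55010/414748 = 125227*(-1/169097) - 55010*1/414748 = -125227/169097 - 27505/207374 = -30619836883/35066321278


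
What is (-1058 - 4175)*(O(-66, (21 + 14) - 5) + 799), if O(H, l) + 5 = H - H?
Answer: -4155002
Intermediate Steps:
O(H, l) = -5 (O(H, l) = -5 + (H - H) = -5 + 0 = -5)
(-1058 - 4175)*(O(-66, (21 + 14) - 5) + 799) = (-1058 - 4175)*(-5 + 799) = -5233*794 = -4155002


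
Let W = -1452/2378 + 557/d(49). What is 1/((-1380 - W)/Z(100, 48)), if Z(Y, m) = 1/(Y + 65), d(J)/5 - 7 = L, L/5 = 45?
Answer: -9512/2165677701 ≈ -4.3922e-6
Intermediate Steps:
L = 225 (L = 5*45 = 225)
d(J) = 1160 (d(J) = 35 + 5*225 = 35 + 1125 = 1160)
Z(Y, m) = 1/(65 + Y)
W = -6203/47560 (W = -1452/2378 + 557/1160 = -1452*1/2378 + 557*(1/1160) = -726/1189 + 557/1160 = -6203/47560 ≈ -0.13042)
1/((-1380 - W)/Z(100, 48)) = 1/((-1380 - 1*(-6203/47560))/(1/(65 + 100))) = 1/((-1380 + 6203/47560)/(1/165)) = 1/(-65626597/(47560*1/165)) = 1/(-65626597/47560*165) = 1/(-2165677701/9512) = -9512/2165677701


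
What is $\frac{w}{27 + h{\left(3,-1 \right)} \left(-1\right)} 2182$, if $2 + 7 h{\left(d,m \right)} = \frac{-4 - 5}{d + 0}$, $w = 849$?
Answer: $\frac{6483813}{97} \approx 66843.0$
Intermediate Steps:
$h{\left(d,m \right)} = - \frac{2}{7} - \frac{9}{7 d}$ ($h{\left(d,m \right)} = - \frac{2}{7} + \frac{\left(-4 - 5\right) \frac{1}{d + 0}}{7} = - \frac{2}{7} + \frac{\left(-9\right) \frac{1}{d}}{7} = - \frac{2}{7} - \frac{9}{7 d}$)
$\frac{w}{27 + h{\left(3,-1 \right)} \left(-1\right)} 2182 = \frac{849}{27 + \frac{-9 - 6}{7 \cdot 3} \left(-1\right)} 2182 = \frac{849}{27 + \frac{1}{7} \cdot \frac{1}{3} \left(-9 - 6\right) \left(-1\right)} 2182 = \frac{849}{27 + \frac{1}{7} \cdot \frac{1}{3} \left(-15\right) \left(-1\right)} 2182 = \frac{849}{27 - - \frac{5}{7}} \cdot 2182 = \frac{849}{27 + \frac{5}{7}} \cdot 2182 = \frac{849}{\frac{194}{7}} \cdot 2182 = 849 \cdot \frac{7}{194} \cdot 2182 = \frac{5943}{194} \cdot 2182 = \frac{6483813}{97}$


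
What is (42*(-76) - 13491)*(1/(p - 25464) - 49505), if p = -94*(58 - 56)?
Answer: 21185779420263/25652 ≈ 8.2589e+8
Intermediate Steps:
p = -188 (p = -94*2 = -188)
(42*(-76) - 13491)*(1/(p - 25464) - 49505) = (42*(-76) - 13491)*(1/(-188 - 25464) - 49505) = (-3192 - 13491)*(1/(-25652) - 49505) = -16683*(-1/25652 - 49505) = -16683*(-1269902261/25652) = 21185779420263/25652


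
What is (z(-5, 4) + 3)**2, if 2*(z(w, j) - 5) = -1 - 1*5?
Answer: 25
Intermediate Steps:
z(w, j) = 2 (z(w, j) = 5 + (-1 - 1*5)/2 = 5 + (-1 - 5)/2 = 5 + (1/2)*(-6) = 5 - 3 = 2)
(z(-5, 4) + 3)**2 = (2 + 3)**2 = 5**2 = 25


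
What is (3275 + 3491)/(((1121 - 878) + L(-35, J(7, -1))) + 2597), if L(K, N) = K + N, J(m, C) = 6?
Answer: 6766/2811 ≈ 2.4070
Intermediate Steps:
(3275 + 3491)/(((1121 - 878) + L(-35, J(7, -1))) + 2597) = (3275 + 3491)/(((1121 - 878) + (-35 + 6)) + 2597) = 6766/((243 - 29) + 2597) = 6766/(214 + 2597) = 6766/2811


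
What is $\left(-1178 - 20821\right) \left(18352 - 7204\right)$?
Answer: $-245244852$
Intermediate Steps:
$\left(-1178 - 20821\right) \left(18352 - 7204\right) = - 21999 \left(18352 + \left(-7361 + 157\right)\right) = - 21999 \left(18352 - 7204\right) = \left(-21999\right) 11148 = -245244852$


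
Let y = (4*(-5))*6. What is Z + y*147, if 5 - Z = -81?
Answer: -17554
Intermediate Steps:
Z = 86 (Z = 5 - 1*(-81) = 5 + 81 = 86)
y = -120 (y = -20*6 = -120)
Z + y*147 = 86 - 120*147 = 86 - 17640 = -17554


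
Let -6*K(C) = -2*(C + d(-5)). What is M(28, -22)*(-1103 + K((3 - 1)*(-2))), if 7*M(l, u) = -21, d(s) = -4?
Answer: 3317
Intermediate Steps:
M(l, u) = -3 (M(l, u) = (⅐)*(-21) = -3)
K(C) = -4/3 + C/3 (K(C) = -(-1)*(C - 4)/3 = -(-1)*(-4 + C)/3 = -(8 - 2*C)/6 = -4/3 + C/3)
M(28, -22)*(-1103 + K((3 - 1)*(-2))) = -3*(-1103 + (-4/3 + ((3 - 1)*(-2))/3)) = -3*(-1103 + (-4/3 + (2*(-2))/3)) = -3*(-1103 + (-4/3 + (⅓)*(-4))) = -3*(-1103 + (-4/3 - 4/3)) = -3*(-1103 - 8/3) = -3*(-3317/3) = 3317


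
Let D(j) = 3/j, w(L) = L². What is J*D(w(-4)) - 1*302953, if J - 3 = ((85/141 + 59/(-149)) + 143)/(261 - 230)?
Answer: -526149323797/1736744 ≈ -3.0295e+5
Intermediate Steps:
J = 4962470/651279 (J = 3 + ((85/141 + 59/(-149)) + 143)/(261 - 230) = 3 + ((85*(1/141) + 59*(-1/149)) + 143)/31 = 3 + ((85/141 - 59/149) + 143)*(1/31) = 3 + (4346/21009 + 143)*(1/31) = 3 + (3008633/21009)*(1/31) = 3 + 3008633/651279 = 4962470/651279 ≈ 7.6196)
J*D(w(-4)) - 1*302953 = 4962470*(3/((-4)²))/651279 - 1*302953 = 4962470*(3/16)/651279 - 302953 = 4962470*(3*(1/16))/651279 - 302953 = (4962470/651279)*(3/16) - 302953 = 2481235/1736744 - 302953 = -526149323797/1736744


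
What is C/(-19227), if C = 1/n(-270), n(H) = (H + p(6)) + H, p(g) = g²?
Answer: 1/9690408 ≈ 1.0319e-7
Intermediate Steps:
n(H) = 36 + 2*H (n(H) = (H + 6²) + H = (H + 36) + H = (36 + H) + H = 36 + 2*H)
C = -1/504 (C = 1/(36 + 2*(-270)) = 1/(36 - 540) = 1/(-504) = -1/504 ≈ -0.0019841)
C/(-19227) = -1/504/(-19227) = -1/504*(-1/19227) = 1/9690408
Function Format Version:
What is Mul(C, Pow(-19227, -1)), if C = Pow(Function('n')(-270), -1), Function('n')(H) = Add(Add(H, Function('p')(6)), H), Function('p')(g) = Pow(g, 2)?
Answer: Rational(1, 9690408) ≈ 1.0319e-7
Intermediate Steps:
Function('n')(H) = Add(36, Mul(2, H)) (Function('n')(H) = Add(Add(H, Pow(6, 2)), H) = Add(Add(H, 36), H) = Add(Add(36, H), H) = Add(36, Mul(2, H)))
C = Rational(-1, 504) (C = Pow(Add(36, Mul(2, -270)), -1) = Pow(Add(36, -540), -1) = Pow(-504, -1) = Rational(-1, 504) ≈ -0.0019841)
Mul(C, Pow(-19227, -1)) = Mul(Rational(-1, 504), Pow(-19227, -1)) = Mul(Rational(-1, 504), Rational(-1, 19227)) = Rational(1, 9690408)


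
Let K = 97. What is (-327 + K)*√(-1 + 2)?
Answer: -230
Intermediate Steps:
(-327 + K)*√(-1 + 2) = (-327 + 97)*√(-1 + 2) = -230*√1 = -230*1 = -230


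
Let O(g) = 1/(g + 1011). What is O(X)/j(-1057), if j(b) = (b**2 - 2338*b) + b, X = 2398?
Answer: 1/12229644322 ≈ 8.1768e-11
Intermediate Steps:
O(g) = 1/(1011 + g)
j(b) = b**2 - 2337*b
O(X)/j(-1057) = 1/((1011 + 2398)*((-1057*(-2337 - 1057)))) = 1/(3409*((-1057*(-3394)))) = (1/3409)/3587458 = (1/3409)*(1/3587458) = 1/12229644322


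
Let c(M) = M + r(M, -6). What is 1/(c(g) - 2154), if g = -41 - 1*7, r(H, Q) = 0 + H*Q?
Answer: -1/1914 ≈ -0.00052247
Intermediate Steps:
r(H, Q) = H*Q
g = -48 (g = -41 - 7 = -48)
c(M) = -5*M (c(M) = M + M*(-6) = M - 6*M = -5*M)
1/(c(g) - 2154) = 1/(-5*(-48) - 2154) = 1/(240 - 2154) = 1/(-1914) = -1/1914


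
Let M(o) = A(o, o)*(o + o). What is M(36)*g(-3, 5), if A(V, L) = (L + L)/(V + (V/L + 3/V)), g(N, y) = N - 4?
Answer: -435456/445 ≈ -978.55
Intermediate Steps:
g(N, y) = -4 + N
A(V, L) = 2*L/(V + 3/V + V/L) (A(V, L) = (2*L)/(V + (3/V + V/L)) = (2*L)/(V + 3/V + V/L) = 2*L/(V + 3/V + V/L))
M(o) = 4*o⁴/(o² + o³ + 3*o) (M(o) = (2*o*o²/(o² + 3*o + o*o²))*(o + o) = (2*o*o²/(o² + 3*o + o³))*(2*o) = (2*o*o²/(o² + o³ + 3*o))*(2*o) = (2*o³/(o² + o³ + 3*o))*(2*o) = 4*o⁴/(o² + o³ + 3*o))
M(36)*g(-3, 5) = (4*36³/(3 + 36 + 36²))*(-4 - 3) = (4*46656/(3 + 36 + 1296))*(-7) = (4*46656/1335)*(-7) = (4*46656*(1/1335))*(-7) = (62208/445)*(-7) = -435456/445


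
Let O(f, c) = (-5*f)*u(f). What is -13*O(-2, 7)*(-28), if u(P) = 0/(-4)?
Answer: 0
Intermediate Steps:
u(P) = 0 (u(P) = 0*(-¼) = 0)
O(f, c) = 0 (O(f, c) = -5*f*0 = 0)
-13*O(-2, 7)*(-28) = -13*0*(-28) = 0*(-28) = 0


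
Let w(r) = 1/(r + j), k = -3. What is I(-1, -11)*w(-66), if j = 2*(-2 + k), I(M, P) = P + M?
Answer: 3/19 ≈ 0.15789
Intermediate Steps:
I(M, P) = M + P
j = -10 (j = 2*(-2 - 3) = 2*(-5) = -10)
w(r) = 1/(-10 + r) (w(r) = 1/(r - 10) = 1/(-10 + r))
I(-1, -11)*w(-66) = (-1 - 11)/(-10 - 66) = -12/(-76) = -12*(-1/76) = 3/19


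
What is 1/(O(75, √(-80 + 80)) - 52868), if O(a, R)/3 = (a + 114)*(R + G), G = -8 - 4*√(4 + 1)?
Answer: -14351/817375024 + 567*√5/817375024 ≈ -1.6006e-5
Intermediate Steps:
G = -8 - 4*√5 ≈ -16.944
O(a, R) = 3*(114 + a)*(-8 + R - 4*√5) (O(a, R) = 3*((a + 114)*(R + (-8 - 4*√5))) = 3*((114 + a)*(-8 + R - 4*√5)) = 3*(114 + a)*(-8 + R - 4*√5))
1/(O(75, √(-80 + 80)) - 52868) = 1/((-2736 - 1368*√5 + 342*√(-80 + 80) - 12*75*(2 + √5) + 3*√(-80 + 80)*75) - 52868) = 1/((-2736 - 1368*√5 + 342*√0 + (-1800 - 900*√5) + 3*√0*75) - 52868) = 1/((-2736 - 1368*√5 + 342*0 + (-1800 - 900*√5) + 3*0*75) - 52868) = 1/((-2736 - 1368*√5 + 0 + (-1800 - 900*√5) + 0) - 52868) = 1/((-4536 - 2268*√5) - 52868) = 1/(-57404 - 2268*√5)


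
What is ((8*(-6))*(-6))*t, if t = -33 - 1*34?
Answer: -19296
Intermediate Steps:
t = -67 (t = -33 - 34 = -67)
((8*(-6))*(-6))*t = ((8*(-6))*(-6))*(-67) = -48*(-6)*(-67) = 288*(-67) = -19296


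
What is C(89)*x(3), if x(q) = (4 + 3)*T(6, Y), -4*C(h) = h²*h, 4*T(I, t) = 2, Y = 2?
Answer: -4934783/8 ≈ -6.1685e+5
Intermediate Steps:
T(I, t) = ½ (T(I, t) = (¼)*2 = ½)
C(h) = -h³/4 (C(h) = -h²*h/4 = -h³/4)
x(q) = 7/2 (x(q) = (4 + 3)*(½) = 7*(½) = 7/2)
C(89)*x(3) = -¼*89³*(7/2) = -¼*704969*(7/2) = -704969/4*7/2 = -4934783/8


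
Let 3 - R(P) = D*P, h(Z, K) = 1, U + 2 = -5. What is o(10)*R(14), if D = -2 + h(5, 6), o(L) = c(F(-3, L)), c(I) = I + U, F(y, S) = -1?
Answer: -136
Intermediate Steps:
U = -7 (U = -2 - 5 = -7)
c(I) = -7 + I (c(I) = I - 7 = -7 + I)
o(L) = -8 (o(L) = -7 - 1 = -8)
D = -1 (D = -2 + 1 = -1)
R(P) = 3 + P (R(P) = 3 - (-1)*P = 3 + P)
o(10)*R(14) = -8*(3 + 14) = -8*17 = -136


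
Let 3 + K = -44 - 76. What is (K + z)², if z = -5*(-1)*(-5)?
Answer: 21904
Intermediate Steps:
K = -123 (K = -3 + (-44 - 76) = -3 - 120 = -123)
z = -25 (z = 5*(-5) = -25)
(K + z)² = (-123 - 25)² = (-148)² = 21904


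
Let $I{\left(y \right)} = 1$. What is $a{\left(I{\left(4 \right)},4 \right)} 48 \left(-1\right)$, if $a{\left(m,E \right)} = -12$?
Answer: $576$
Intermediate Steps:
$a{\left(I{\left(4 \right)},4 \right)} 48 \left(-1\right) = - 12 \cdot 48 \left(-1\right) = \left(-12\right) \left(-48\right) = 576$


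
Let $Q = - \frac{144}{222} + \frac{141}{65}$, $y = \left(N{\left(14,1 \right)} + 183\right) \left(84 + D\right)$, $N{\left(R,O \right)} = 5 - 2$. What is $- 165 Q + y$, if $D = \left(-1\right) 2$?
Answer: $\frac{7215531}{481} \approx 15001.0$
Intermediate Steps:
$N{\left(R,O \right)} = 3$
$D = -2$
$y = 15252$ ($y = \left(3 + 183\right) \left(84 - 2\right) = 186 \cdot 82 = 15252$)
$Q = \frac{3657}{2405}$ ($Q = \left(-144\right) \frac{1}{222} + 141 \cdot \frac{1}{65} = - \frac{24}{37} + \frac{141}{65} = \frac{3657}{2405} \approx 1.5206$)
$- 165 Q + y = \left(-165\right) \frac{3657}{2405} + 15252 = - \frac{120681}{481} + 15252 = \frac{7215531}{481}$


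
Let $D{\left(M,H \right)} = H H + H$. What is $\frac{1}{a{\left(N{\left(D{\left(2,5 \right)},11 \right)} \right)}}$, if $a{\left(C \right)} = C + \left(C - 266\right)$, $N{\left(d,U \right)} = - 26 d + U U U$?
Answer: $\frac{1}{836} \approx 0.0011962$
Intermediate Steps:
$D{\left(M,H \right)} = H + H^{2}$ ($D{\left(M,H \right)} = H^{2} + H = H + H^{2}$)
$N{\left(d,U \right)} = U^{3} - 26 d$ ($N{\left(d,U \right)} = - 26 d + U^{2} U = - 26 d + U^{3} = U^{3} - 26 d$)
$a{\left(C \right)} = -266 + 2 C$ ($a{\left(C \right)} = C + \left(-266 + C\right) = -266 + 2 C$)
$\frac{1}{a{\left(N{\left(D{\left(2,5 \right)},11 \right)} \right)}} = \frac{1}{-266 + 2 \left(11^{3} - 26 \cdot 5 \left(1 + 5\right)\right)} = \frac{1}{-266 + 2 \left(1331 - 26 \cdot 5 \cdot 6\right)} = \frac{1}{-266 + 2 \left(1331 - 780\right)} = \frac{1}{-266 + 2 \cdot 551} = \frac{1}{-266 + 1102} = \frac{1}{836}$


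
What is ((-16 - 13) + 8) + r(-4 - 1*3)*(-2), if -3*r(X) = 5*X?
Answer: -133/3 ≈ -44.333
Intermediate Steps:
r(X) = -5*X/3
((-16 - 13) + 8) + r(-4 - 1*3)*(-2) = ((-16 - 13) + 8) - 5*(-4 - 1*3)/3*(-2) = (-29 + 8) - 5*(-4 - 3)/3*(-2) = -21 - 5/3*(-7)*(-2) = -21 + (35/3)*(-2) = -21 - 70/3 = -133/3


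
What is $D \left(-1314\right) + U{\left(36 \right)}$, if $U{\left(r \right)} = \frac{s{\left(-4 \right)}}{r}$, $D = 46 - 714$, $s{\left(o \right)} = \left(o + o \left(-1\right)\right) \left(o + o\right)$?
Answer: $877752$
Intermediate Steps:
$s{\left(o \right)} = 0$ ($s{\left(o \right)} = \left(o - o\right) 2 o = 0 \cdot 2 o = 0$)
$D = -668$
$U{\left(r \right)} = 0$ ($U{\left(r \right)} = \frac{0}{r} = 0$)
$D \left(-1314\right) + U{\left(36 \right)} = \left(-668\right) \left(-1314\right) + 0 = 877752 + 0 = 877752$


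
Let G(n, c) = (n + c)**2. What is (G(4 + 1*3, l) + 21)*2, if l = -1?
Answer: 114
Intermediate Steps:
G(n, c) = (c + n)**2
(G(4 + 1*3, l) + 21)*2 = ((-1 + (4 + 1*3))**2 + 21)*2 = ((-1 + (4 + 3))**2 + 21)*2 = ((-1 + 7)**2 + 21)*2 = (6**2 + 21)*2 = (36 + 21)*2 = 57*2 = 114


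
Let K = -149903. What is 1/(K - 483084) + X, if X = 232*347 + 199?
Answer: 51083949860/632987 ≈ 80703.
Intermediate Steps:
X = 80703 (X = 80504 + 199 = 80703)
1/(K - 483084) + X = 1/(-149903 - 483084) + 80703 = 1/(-632987) + 80703 = -1/632987 + 80703 = 51083949860/632987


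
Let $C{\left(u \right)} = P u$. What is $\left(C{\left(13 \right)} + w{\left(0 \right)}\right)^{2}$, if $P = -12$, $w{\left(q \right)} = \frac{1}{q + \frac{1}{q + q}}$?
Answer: $24336$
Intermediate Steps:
$w{\left(q \right)} = \frac{1}{q + \frac{1}{2 q}}$
$C{\left(u \right)} = - 12 u$
$\left(C{\left(13 \right)} + w{\left(0 \right)}\right)^{2} = \left(\left(-12\right) 13 + 2 \cdot 0 \frac{1}{1 + 2 \cdot 0^{2}}\right)^{2} = \left(-156 + 2 \cdot 0 \frac{1}{1 + 2 \cdot 0}\right)^{2} = \left(-156 + 2 \cdot 0 \frac{1}{1 + 0}\right)^{2} = \left(-156 + 2 \cdot 0 \cdot 1^{-1}\right)^{2} = \left(-156 + 2 \cdot 0 \cdot 1\right)^{2} = \left(-156 + 0\right)^{2} = \left(-156\right)^{2} = 24336$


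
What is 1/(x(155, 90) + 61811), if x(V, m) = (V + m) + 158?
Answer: 1/62214 ≈ 1.6074e-5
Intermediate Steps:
x(V, m) = 158 + V + m
1/(x(155, 90) + 61811) = 1/((158 + 155 + 90) + 61811) = 1/(403 + 61811) = 1/62214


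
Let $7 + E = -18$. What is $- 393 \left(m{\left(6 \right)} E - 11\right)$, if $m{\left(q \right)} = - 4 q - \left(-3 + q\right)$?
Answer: $-260952$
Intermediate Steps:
$E = -25$ ($E = -7 - 18 = -25$)
$m{\left(q \right)} = 3 - 5 q$
$- 393 \left(m{\left(6 \right)} E - 11\right) = - 393 \left(\left(3 - 30\right) \left(-25\right) - 11\right) = - 393 \left(\left(-27\right) \left(-25\right) - 11\right) = - 393 \left(675 - 11\right) = \left(-393\right) 664 = -260952$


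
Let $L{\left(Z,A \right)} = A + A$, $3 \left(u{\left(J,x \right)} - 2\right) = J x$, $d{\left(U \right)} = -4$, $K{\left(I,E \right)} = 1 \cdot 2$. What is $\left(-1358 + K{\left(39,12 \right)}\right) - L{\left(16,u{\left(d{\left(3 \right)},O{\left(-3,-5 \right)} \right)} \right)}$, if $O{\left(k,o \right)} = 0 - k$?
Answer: $-1352$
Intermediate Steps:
$O{\left(k,o \right)} = - k$
$K{\left(I,E \right)} = 2$
$u{\left(J,x \right)} = 2 + \frac{J x}{3}$
$L{\left(Z,A \right)} = 2 A$
$\left(-1358 + K{\left(39,12 \right)}\right) - L{\left(16,u{\left(d{\left(3 \right)},O{\left(-3,-5 \right)} \right)} \right)} = \left(-1358 + 2\right) - 2 \left(2 + \frac{1}{3} \left(-4\right) \left(\left(-1\right) \left(-3\right)\right)\right) = -1356 - 2 \left(2 + \frac{1}{3} \left(-4\right) 3\right) = -1356 - 2 \left(2 - 4\right) = -1356 - 2 \left(-2\right) = -1356 - -4 = -1356 + 4 = -1352$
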